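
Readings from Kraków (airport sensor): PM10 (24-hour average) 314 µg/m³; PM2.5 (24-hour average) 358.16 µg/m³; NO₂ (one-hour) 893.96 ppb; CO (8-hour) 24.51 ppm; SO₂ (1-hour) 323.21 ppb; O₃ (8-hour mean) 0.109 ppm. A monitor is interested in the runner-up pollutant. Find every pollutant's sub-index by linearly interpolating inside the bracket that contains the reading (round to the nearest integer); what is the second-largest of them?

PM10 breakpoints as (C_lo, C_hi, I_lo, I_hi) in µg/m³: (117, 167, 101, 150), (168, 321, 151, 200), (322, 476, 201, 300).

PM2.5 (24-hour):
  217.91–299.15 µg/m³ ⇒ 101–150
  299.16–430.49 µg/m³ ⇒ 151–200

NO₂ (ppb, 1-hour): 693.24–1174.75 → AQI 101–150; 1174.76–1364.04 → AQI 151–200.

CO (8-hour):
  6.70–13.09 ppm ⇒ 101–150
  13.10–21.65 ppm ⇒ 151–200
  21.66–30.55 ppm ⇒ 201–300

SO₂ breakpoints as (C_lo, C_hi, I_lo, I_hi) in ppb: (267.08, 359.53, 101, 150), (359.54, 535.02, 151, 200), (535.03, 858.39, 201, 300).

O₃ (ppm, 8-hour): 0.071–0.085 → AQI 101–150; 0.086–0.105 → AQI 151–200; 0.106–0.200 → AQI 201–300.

204

PM10: row 168–321 (AQI 151–200). (200−151)·(314−168)/(321−168) + 151 = 49·146/153 + 151 ≈ 197.76 → 198.
PM2.5: 358.16 ∈ [299.16, 430.49] ↔ index [151, 200].
151 + (358.16−299.16)·(200−151)/(430.49−299.16) = 151 + 59.00·49/131.33 ≈ 173.01, so AQI = 173.
NO₂: 893.96 ∈ [693.24, 1174.75] ↔ index [101, 150].
101 + (893.96−693.24)·(150−101)/(1174.75−693.24) = 101 + 200.72·49/481.51 ≈ 121.43, so AQI = 121.
CO: row 21.66–30.55 (AQI 201–300). (300−201)·(24.51−21.66)/(30.55−21.66) + 201 = 99·2.85/8.89 + 201 ≈ 232.74 → 233.
SO₂ 323.21: bracket 267.08–359.53 → index 101–150; slope 49/92.45, offset 56.13.
AQI = 101 + 49/92.45·56.13 ≈ 130.75 ⇒ 131.
O₃: row 0.106–0.200 (AQI 201–300). (300−201)·(0.109−0.106)/(0.200−0.106) + 201 = 99·0.003/0.094 + 201 ≈ 204.16 → 204.
Sub-indices: PM10→198, PM2.5→173, NO₂→121, CO→233, SO₂→131, O₃→204. Ranked high→low: 233, 204, 198, 173, 131, 121. Second-highest sub-index = 204.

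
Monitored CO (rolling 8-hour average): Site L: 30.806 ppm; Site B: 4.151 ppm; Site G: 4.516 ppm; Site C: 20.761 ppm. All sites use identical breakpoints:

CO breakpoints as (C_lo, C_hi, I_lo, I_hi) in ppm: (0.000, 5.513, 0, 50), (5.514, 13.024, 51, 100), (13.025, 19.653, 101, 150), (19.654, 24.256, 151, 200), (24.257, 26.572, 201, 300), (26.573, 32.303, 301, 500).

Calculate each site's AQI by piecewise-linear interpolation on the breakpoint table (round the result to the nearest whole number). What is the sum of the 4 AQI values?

Site L: row 26.573–32.303 (AQI 301–500). (500−301)·(30.806−26.573)/(32.303−26.573) + 301 = 199·4.233/5.730 + 301 ≈ 448.01 → 448.
Site B 4.151: bracket 0.000–5.513 → index 0–50; slope 50/5.513, offset 4.151.
AQI = 0 + 50/5.513·4.151 ≈ 37.65 ⇒ 38.
Site G: 4.516 lies in 0.000–5.513, so I_lo=0, I_hi=50, C_lo=0.000, C_hi=5.513.
(50−0)/(5.513−0.000) × (4.516−0.000) + 0 = 50/5.513 × 4.516 + 0 ≈ 40.96 → 41.
Site C: 20.761 lies in 19.654–24.256, so I_lo=151, I_hi=200, C_lo=19.654, C_hi=24.256.
(200−151)/(24.256−19.654) × (20.761−19.654) + 151 = 49/4.602 × 1.107 + 151 ≈ 162.79 → 163.
AQIs: Site L=448, Site B=38, Site G=41, Site C=163. Sum = 448 + 38 + 41 + 163 = 690.

690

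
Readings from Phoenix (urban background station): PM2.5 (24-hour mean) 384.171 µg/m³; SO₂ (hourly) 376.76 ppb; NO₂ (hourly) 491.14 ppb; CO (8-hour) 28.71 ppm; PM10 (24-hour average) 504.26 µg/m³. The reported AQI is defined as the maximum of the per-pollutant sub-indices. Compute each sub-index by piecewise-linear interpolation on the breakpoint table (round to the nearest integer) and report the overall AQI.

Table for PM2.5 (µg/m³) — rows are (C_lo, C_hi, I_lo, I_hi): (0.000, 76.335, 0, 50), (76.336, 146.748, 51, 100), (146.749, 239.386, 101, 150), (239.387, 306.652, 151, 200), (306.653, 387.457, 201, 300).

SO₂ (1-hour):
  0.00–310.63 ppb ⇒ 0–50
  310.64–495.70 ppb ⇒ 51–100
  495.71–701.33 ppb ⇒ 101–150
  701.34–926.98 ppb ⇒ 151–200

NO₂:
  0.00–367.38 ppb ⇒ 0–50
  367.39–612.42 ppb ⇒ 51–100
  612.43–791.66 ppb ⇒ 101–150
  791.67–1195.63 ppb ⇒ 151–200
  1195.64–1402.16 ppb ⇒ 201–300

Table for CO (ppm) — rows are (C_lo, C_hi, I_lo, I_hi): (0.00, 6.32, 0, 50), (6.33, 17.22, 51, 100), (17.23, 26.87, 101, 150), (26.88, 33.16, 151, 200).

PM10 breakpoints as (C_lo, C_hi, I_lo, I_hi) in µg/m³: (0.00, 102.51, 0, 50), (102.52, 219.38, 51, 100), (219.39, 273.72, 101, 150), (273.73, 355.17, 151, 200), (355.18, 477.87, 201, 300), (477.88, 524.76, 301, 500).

413

PM2.5: 384.171 ∈ [306.653, 387.457] ↔ index [201, 300].
201 + (384.171−306.653)·(300−201)/(387.457−306.653) = 201 + 77.518·99/80.804 ≈ 295.97, so AQI = 296.
SO₂: 376.76 ∈ [310.64, 495.70] ↔ index [51, 100].
51 + (376.76−310.64)·(100−51)/(495.70−310.64) = 51 + 66.12·49/185.06 ≈ 68.51, so AQI = 69.
NO₂ 491.14: bracket 367.39–612.42 → index 51–100; slope 49/245.03, offset 123.75.
AQI = 51 + 49/245.03·123.75 ≈ 75.75 ⇒ 76.
CO: 28.71 ∈ [26.88, 33.16] ↔ index [151, 200].
151 + (28.71−26.88)·(200−151)/(33.16−26.88) = 151 + 1.83·49/6.28 ≈ 165.28, so AQI = 165.
PM10: row 477.88–524.76 (AQI 301–500). (500−301)·(504.26−477.88)/(524.76−477.88) + 301 = 199·26.38/46.88 + 301 ≈ 412.98 → 413.
Sub-indices: PM2.5→296, SO₂→69, NO₂→76, CO→165, PM10→413. Overall AQI = max = 413; dominant pollutant is PM10.
AQI 413: Hazardous.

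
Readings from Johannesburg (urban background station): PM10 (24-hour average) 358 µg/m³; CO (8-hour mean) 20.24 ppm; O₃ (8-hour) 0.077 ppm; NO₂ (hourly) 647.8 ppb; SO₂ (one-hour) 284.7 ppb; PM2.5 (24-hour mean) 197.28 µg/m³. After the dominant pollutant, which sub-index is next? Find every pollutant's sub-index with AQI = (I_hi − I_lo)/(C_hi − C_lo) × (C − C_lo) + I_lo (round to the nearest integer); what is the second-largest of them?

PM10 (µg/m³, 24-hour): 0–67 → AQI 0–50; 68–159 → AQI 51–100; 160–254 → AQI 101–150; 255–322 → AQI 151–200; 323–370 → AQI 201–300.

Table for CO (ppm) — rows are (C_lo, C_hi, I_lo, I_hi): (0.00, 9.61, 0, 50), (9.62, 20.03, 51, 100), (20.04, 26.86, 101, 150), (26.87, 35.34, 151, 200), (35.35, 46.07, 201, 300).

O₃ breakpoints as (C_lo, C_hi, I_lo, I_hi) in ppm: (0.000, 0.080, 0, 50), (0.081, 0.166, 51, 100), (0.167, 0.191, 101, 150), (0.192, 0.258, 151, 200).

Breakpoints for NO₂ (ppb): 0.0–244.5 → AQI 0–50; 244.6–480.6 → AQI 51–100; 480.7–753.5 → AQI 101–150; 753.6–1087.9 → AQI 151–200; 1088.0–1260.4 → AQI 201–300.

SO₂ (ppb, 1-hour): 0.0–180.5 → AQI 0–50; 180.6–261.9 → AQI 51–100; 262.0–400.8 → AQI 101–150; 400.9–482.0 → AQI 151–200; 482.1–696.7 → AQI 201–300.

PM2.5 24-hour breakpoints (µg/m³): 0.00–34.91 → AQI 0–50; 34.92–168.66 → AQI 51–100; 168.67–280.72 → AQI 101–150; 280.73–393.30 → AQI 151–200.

131

PM10: 358 ∈ [323, 370] ↔ index [201, 300].
201 + (358−323)·(300−201)/(370−323) = 201 + 35·99/47 ≈ 274.72, so AQI = 275.
CO: 20.24 lies in 20.04–26.86, so I_lo=101, I_hi=150, C_lo=20.04, C_hi=26.86.
(150−101)/(26.86−20.04) × (20.24−20.04) + 101 = 49/6.82 × 0.20 + 101 ≈ 102.44 → 102.
O₃: row 0.000–0.080 (AQI 0–50). (50−0)·(0.077−0.000)/(0.080−0.000) + 0 = 50·0.077/0.080 + 0 ≈ 48.13 → 48.
NO₂: 647.8 lies in 480.7–753.5, so I_lo=101, I_hi=150, C_lo=480.7, C_hi=753.5.
(150−101)/(753.5−480.7) × (647.8−480.7) + 101 = 49/272.8 × 167.1 + 101 ≈ 131.01 → 131.
SO₂: 284.7 ∈ [262.0, 400.8] ↔ index [101, 150].
101 + (284.7−262.0)·(150−101)/(400.8−262.0) = 101 + 22.7·49/138.8 ≈ 109.01, so AQI = 109.
PM2.5: 197.28 ∈ [168.67, 280.72] ↔ index [101, 150].
101 + (197.28−168.67)·(150−101)/(280.72−168.67) = 101 + 28.61·49/112.05 ≈ 113.51, so AQI = 114.
Sub-indices: PM10→275, CO→102, O₃→48, NO₂→131, SO₂→109, PM2.5→114. Ranked high→low: 275, 131, 114, 109, 102, 48. Second-highest sub-index = 131.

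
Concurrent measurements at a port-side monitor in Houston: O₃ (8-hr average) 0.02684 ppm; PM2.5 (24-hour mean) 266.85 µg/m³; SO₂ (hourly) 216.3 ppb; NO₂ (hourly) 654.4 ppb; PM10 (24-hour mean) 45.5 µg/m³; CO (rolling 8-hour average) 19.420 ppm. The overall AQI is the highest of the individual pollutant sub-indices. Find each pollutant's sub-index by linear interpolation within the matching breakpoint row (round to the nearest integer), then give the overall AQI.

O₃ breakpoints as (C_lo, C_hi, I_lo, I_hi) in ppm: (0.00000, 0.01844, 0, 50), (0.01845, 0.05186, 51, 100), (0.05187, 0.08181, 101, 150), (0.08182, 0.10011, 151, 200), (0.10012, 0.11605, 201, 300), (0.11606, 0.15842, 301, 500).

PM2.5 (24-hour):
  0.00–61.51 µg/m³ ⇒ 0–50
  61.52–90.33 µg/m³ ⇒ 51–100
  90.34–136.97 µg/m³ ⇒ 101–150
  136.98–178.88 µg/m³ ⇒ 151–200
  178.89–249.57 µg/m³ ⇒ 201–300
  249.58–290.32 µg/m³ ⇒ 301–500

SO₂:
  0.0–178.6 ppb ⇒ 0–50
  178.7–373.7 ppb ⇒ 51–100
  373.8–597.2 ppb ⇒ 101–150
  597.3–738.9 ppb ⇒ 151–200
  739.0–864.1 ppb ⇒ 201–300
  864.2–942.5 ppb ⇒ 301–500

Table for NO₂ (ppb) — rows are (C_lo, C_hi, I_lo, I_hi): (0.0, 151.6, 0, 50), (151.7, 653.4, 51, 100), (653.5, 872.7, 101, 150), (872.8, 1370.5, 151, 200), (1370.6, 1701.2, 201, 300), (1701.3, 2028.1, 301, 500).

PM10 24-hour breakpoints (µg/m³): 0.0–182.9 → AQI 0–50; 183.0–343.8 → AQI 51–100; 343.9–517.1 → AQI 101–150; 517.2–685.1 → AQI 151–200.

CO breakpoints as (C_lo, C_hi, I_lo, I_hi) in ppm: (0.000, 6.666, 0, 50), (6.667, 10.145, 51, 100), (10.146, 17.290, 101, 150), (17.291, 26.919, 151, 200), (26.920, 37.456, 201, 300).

O₃ 0.02684: bracket 0.01845–0.05186 → index 51–100; slope 49/0.03341, offset 0.00839.
AQI = 51 + 49/0.03341·0.00839 ≈ 63.30 ⇒ 63.
PM2.5: 266.85 ∈ [249.58, 290.32] ↔ index [301, 500].
301 + (266.85−249.58)·(500−301)/(290.32−249.58) = 301 + 17.27·199/40.74 ≈ 385.36, so AQI = 385.
SO₂: 216.3 ∈ [178.7, 373.7] ↔ index [51, 100].
51 + (216.3−178.7)·(100−51)/(373.7−178.7) = 51 + 37.6·49/195.0 ≈ 60.45, so AQI = 60.
NO₂: row 653.5–872.7 (AQI 101–150). (150−101)·(654.4−653.5)/(872.7−653.5) + 101 = 49·0.9/219.2 + 101 ≈ 101.20 → 101.
PM10: 45.5 lies in 0.0–182.9, so I_lo=0, I_hi=50, C_lo=0.0, C_hi=182.9.
(50−0)/(182.9−0.0) × (45.5−0.0) + 0 = 50/182.9 × 45.5 + 0 ≈ 12.44 → 12.
CO: row 17.291–26.919 (AQI 151–200). (200−151)·(19.420−17.291)/(26.919−17.291) + 151 = 49·2.129/9.628 + 151 ≈ 161.84 → 162.
Sub-indices: O₃→63, PM2.5→385, SO₂→60, NO₂→101, PM10→12, CO→162. Overall AQI = max = 385; dominant pollutant is PM2.5.
AQI 385: Hazardous.

385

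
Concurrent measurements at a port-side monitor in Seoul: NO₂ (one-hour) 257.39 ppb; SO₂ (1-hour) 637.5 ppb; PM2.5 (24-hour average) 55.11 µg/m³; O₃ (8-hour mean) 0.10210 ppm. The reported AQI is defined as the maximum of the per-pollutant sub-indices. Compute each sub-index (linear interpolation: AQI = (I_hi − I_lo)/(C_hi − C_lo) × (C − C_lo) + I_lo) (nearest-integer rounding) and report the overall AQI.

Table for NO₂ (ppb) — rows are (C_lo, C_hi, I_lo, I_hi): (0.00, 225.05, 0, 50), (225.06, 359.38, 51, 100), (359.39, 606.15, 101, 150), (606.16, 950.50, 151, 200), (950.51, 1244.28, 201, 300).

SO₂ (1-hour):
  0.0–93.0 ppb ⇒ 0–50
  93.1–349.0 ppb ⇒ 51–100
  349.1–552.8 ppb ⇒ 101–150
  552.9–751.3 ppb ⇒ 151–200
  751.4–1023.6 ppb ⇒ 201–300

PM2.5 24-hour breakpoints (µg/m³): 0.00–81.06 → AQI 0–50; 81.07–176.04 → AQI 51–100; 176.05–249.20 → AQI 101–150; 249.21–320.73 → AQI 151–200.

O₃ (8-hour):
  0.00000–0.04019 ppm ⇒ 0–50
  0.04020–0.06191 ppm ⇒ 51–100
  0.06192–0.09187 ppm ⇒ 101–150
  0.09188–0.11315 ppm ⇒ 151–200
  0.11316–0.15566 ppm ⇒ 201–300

175

NO₂: 257.39 lies in 225.06–359.38, so I_lo=51, I_hi=100, C_lo=225.06, C_hi=359.38.
(100−51)/(359.38−225.06) × (257.39−225.06) + 51 = 49/134.32 × 32.33 + 51 ≈ 62.79 → 63.
SO₂: row 552.9–751.3 (AQI 151–200). (200−151)·(637.5−552.9)/(751.3−552.9) + 151 = 49·84.6/198.4 + 151 ≈ 171.89 → 172.
PM2.5 55.11: bracket 0.00–81.06 → index 0–50; slope 50/81.06, offset 55.11.
AQI = 0 + 50/81.06·55.11 ≈ 33.99 ⇒ 34.
O₃ 0.10210: bracket 0.09188–0.11315 → index 151–200; slope 49/0.02127, offset 0.01022.
AQI = 151 + 49/0.02127·0.01022 ≈ 174.54 ⇒ 175.
Sub-indices: NO₂→63, SO₂→172, PM2.5→34, O₃→175. Overall AQI = max = 175; dominant pollutant is O₃.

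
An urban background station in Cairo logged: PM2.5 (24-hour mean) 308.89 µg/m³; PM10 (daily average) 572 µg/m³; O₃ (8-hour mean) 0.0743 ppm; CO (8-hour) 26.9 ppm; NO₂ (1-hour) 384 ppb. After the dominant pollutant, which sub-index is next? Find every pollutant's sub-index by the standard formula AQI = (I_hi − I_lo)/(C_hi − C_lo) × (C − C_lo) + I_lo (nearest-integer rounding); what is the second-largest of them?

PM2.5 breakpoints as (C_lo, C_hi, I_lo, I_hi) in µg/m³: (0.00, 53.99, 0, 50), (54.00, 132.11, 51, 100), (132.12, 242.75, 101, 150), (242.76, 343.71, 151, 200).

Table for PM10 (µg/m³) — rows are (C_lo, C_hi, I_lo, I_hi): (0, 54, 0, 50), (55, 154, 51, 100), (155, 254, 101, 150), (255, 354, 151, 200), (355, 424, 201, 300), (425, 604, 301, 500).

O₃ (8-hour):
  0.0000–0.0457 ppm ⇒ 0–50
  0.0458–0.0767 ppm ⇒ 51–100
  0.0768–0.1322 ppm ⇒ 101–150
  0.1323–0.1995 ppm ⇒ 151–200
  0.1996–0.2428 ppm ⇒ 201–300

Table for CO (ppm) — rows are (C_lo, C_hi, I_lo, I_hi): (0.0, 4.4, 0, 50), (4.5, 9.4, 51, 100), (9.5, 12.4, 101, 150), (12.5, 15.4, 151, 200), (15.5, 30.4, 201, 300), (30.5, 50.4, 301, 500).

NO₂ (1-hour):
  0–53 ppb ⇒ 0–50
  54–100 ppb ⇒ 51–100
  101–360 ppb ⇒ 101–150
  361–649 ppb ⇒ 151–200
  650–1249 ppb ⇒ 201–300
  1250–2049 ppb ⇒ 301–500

PM2.5: 308.89 lies in 242.76–343.71, so I_lo=151, I_hi=200, C_lo=242.76, C_hi=343.71.
(200−151)/(343.71−242.76) × (308.89−242.76) + 151 = 49/100.95 × 66.13 + 151 ≈ 183.10 → 183.
PM10 572: bracket 425–604 → index 301–500; slope 199/179, offset 147.
AQI = 301 + 199/179·147 ≈ 464.42 ⇒ 464.
O₃ 0.0743: bracket 0.0458–0.0767 → index 51–100; slope 49/0.0309, offset 0.0285.
AQI = 51 + 49/0.0309·0.0285 ≈ 96.19 ⇒ 96.
CO: 26.9 ∈ [15.5, 30.4] ↔ index [201, 300].
201 + (26.9−15.5)·(300−201)/(30.4−15.5) = 201 + 11.4·99/14.9 ≈ 276.74, so AQI = 277.
NO₂ 384: bracket 361–649 → index 151–200; slope 49/288, offset 23.
AQI = 151 + 49/288·23 ≈ 154.91 ⇒ 155.
Sub-indices: PM2.5→183, PM10→464, O₃→96, CO→277, NO₂→155. Ranked high→low: 464, 277, 183, 155, 96. Second-highest sub-index = 277.

277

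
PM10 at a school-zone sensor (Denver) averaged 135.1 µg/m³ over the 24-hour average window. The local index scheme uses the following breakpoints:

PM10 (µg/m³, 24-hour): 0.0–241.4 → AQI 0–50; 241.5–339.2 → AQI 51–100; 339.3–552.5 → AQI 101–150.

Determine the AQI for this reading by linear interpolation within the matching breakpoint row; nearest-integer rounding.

PM10: 135.1 ∈ [0.0, 241.4] ↔ index [0, 50].
0 + (135.1−0.0)·(50−0)/(241.4−0.0) = 0 + 135.1·50/241.4 ≈ 27.98, so AQI = 28.

28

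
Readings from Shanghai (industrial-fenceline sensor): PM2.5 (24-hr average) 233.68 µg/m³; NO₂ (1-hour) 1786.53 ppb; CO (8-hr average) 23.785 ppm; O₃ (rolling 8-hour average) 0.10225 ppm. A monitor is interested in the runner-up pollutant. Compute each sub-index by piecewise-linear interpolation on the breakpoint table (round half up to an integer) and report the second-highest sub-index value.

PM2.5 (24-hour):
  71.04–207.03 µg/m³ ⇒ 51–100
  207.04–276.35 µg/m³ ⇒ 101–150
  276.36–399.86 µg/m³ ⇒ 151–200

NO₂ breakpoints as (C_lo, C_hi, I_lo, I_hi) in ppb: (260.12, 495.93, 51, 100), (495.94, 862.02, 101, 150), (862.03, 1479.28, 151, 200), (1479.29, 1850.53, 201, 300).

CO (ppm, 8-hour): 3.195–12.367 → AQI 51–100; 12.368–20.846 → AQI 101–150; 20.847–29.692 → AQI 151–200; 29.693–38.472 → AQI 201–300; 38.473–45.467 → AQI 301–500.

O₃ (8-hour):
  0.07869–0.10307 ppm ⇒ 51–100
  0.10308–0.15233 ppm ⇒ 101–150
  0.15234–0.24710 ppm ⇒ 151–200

167

PM2.5 233.68: bracket 207.04–276.35 → index 101–150; slope 49/69.31, offset 26.64.
AQI = 101 + 49/69.31·26.64 ≈ 119.83 ⇒ 120.
NO₂ 1786.53: bracket 1479.29–1850.53 → index 201–300; slope 99/371.24, offset 307.24.
AQI = 201 + 99/371.24·307.24 ≈ 282.93 ⇒ 283.
CO: 23.785 lies in 20.847–29.692, so I_lo=151, I_hi=200, C_lo=20.847, C_hi=29.692.
(200−151)/(29.692−20.847) × (23.785−20.847) + 151 = 49/8.845 × 2.938 + 151 ≈ 167.28 → 167.
O₃: row 0.07869–0.10307 (AQI 51–100). (100−51)·(0.10225−0.07869)/(0.10307−0.07869) + 51 = 49·0.02356/0.02438 + 51 ≈ 98.35 → 98.
Sub-indices: PM2.5→120, NO₂→283, CO→167, O₃→98. Ranked high→low: 283, 167, 120, 98. Second-highest sub-index = 167.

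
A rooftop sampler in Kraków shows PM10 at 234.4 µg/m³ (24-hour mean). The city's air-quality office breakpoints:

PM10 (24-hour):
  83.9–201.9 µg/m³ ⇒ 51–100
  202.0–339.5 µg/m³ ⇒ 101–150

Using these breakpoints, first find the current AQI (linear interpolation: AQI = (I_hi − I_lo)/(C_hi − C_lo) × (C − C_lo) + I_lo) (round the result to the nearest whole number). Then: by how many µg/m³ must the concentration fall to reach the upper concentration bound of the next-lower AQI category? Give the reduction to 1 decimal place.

32.5

PM10: row 202.0–339.5 (AQI 101–150). (150−101)·(234.4−202.0)/(339.5−202.0) + 101 = 49·32.4/137.5 + 101 ≈ 112.55 → 113.
Current AQI 113 is in the Unhealthy for Sensitive Groups range (101–150). The next-lower category tops out at AQI 100, whose upper concentration bound is 201.9 µg/m³.
Reduction needed = 234.4 − 201.9 = 32.5 µg/m³.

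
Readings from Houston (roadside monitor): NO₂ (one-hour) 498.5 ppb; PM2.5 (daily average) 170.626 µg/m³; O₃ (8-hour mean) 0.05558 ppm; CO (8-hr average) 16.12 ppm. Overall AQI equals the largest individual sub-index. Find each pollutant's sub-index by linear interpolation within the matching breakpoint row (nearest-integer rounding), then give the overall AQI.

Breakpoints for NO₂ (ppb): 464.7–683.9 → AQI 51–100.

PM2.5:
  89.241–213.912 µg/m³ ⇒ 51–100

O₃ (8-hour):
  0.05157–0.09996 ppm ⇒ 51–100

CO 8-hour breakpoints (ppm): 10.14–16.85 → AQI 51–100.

NO₂: 498.5 ∈ [464.7, 683.9] ↔ index [51, 100].
51 + (498.5−464.7)·(100−51)/(683.9−464.7) = 51 + 33.8·49/219.2 ≈ 58.56, so AQI = 59.
PM2.5: row 89.241–213.912 (AQI 51–100). (100−51)·(170.626−89.241)/(213.912−89.241) + 51 = 49·81.385/124.671 + 51 ≈ 82.99 → 83.
O₃: 0.05558 lies in 0.05157–0.09996, so I_lo=51, I_hi=100, C_lo=0.05157, C_hi=0.09996.
(100−51)/(0.09996−0.05157) × (0.05558−0.05157) + 51 = 49/0.04839 × 0.00401 + 51 ≈ 55.06 → 55.
CO: 16.12 ∈ [10.14, 16.85] ↔ index [51, 100].
51 + (16.12−10.14)·(100−51)/(16.85−10.14) = 51 + 5.98·49/6.71 ≈ 94.67, so AQI = 95.
Sub-indices: NO₂→59, PM2.5→83, O₃→55, CO→95. Overall AQI = max = 95; dominant pollutant is CO.
AQI 95: Moderate.

95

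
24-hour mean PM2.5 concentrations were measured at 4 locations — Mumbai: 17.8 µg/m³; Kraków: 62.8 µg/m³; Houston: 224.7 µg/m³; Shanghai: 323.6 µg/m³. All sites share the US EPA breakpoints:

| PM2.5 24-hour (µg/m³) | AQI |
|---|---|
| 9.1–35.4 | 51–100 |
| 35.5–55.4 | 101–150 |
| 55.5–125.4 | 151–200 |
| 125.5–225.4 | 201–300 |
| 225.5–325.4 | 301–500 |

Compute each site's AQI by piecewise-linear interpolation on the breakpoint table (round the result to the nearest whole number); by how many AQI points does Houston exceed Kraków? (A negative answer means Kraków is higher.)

143

Mumbai: 17.8 ∈ [9.1, 35.4] ↔ index [51, 100].
51 + (17.8−9.1)·(100−51)/(35.4−9.1) = 51 + 8.7·49/26.3 ≈ 67.21, so AQI = 67.
Kraków: row 55.5–125.4 (AQI 151–200). (200−151)·(62.8−55.5)/(125.4−55.5) + 151 = 49·7.3/69.9 + 151 ≈ 156.12 → 156.
Houston 224.7: bracket 125.5–225.4 → index 201–300; slope 99/99.9, offset 99.2.
AQI = 201 + 99/99.9·99.2 ≈ 299.31 ⇒ 299.
Shanghai 323.6: bracket 225.5–325.4 → index 301–500; slope 199/99.9, offset 98.1.
AQI = 301 + 199/99.9·98.1 ≈ 496.41 ⇒ 496.
AQIs: Mumbai=67, Kraków=156, Houston=299, Shanghai=496. Houston (299) − Kraków (156) = 143.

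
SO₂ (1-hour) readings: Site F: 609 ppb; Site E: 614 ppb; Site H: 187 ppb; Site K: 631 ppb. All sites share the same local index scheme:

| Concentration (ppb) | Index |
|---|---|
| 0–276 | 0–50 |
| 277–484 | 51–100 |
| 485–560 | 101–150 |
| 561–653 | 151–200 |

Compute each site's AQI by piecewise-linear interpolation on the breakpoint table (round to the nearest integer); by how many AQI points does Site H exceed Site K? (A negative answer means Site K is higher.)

Site F: row 561–653 (AQI 151–200). (200−151)·(609−561)/(653−561) + 151 = 49·48/92 + 151 ≈ 176.57 → 177.
Site E: 614 lies in 561–653, so I_lo=151, I_hi=200, C_lo=561, C_hi=653.
(200−151)/(653−561) × (614−561) + 151 = 49/92 × 53 + 151 ≈ 179.23 → 179.
Site H: row 0–276 (AQI 0–50). (50−0)·(187−0)/(276−0) + 0 = 50·187/276 + 0 ≈ 33.88 → 34.
Site K: 631 lies in 561–653, so I_lo=151, I_hi=200, C_lo=561, C_hi=653.
(200−151)/(653−561) × (631−561) + 151 = 49/92 × 70 + 151 ≈ 188.28 → 188.
AQIs: Site F=177, Site E=179, Site H=34, Site K=188. Site H (34) − Site K (188) = -154.

-154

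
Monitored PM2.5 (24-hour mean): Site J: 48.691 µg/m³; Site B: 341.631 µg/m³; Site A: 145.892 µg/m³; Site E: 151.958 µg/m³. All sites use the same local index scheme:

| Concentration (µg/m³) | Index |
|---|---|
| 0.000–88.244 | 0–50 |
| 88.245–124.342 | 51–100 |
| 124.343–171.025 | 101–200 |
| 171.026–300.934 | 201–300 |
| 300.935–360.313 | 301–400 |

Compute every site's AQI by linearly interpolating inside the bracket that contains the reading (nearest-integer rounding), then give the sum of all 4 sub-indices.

704

Site J: 48.691 ∈ [0.000, 88.244] ↔ index [0, 50].
0 + (48.691−0.000)·(50−0)/(88.244−0.000) = 0 + 48.691·50/88.244 ≈ 27.59, so AQI = 28.
Site B: row 300.935–360.313 (AQI 301–400). (400−301)·(341.631−300.935)/(360.313−300.935) + 301 = 99·40.696/59.378 + 301 ≈ 368.85 → 369.
Site A: row 124.343–171.025 (AQI 101–200). (200−101)·(145.892−124.343)/(171.025−124.343) + 101 = 99·21.549/46.682 + 101 ≈ 146.70 → 147.
Site E: 151.958 lies in 124.343–171.025, so I_lo=101, I_hi=200, C_lo=124.343, C_hi=171.025.
(200−101)/(171.025−124.343) × (151.958−124.343) + 101 = 99/46.682 × 27.615 + 101 ≈ 159.56 → 160.
AQIs: Site J=28, Site B=369, Site A=147, Site E=160. Sum = 28 + 369 + 147 + 160 = 704.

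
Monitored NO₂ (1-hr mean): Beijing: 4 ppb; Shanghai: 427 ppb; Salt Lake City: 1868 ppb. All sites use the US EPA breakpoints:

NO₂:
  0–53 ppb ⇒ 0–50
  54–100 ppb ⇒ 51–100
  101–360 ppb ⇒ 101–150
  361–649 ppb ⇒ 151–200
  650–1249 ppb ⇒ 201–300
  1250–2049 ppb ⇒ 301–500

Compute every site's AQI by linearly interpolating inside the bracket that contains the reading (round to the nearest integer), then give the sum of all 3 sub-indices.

Beijing 4: bracket 0–53 → index 0–50; slope 50/53, offset 4.
AQI = 0 + 50/53·4 ≈ 3.77 ⇒ 4.
Shanghai 427: bracket 361–649 → index 151–200; slope 49/288, offset 66.
AQI = 151 + 49/288·66 ≈ 162.23 ⇒ 162.
Salt Lake City: row 1250–2049 (AQI 301–500). (500−301)·(1868−1250)/(2049−1250) + 301 = 199·618/799 + 301 ≈ 454.92 → 455.
AQIs: Beijing=4, Shanghai=162, Salt Lake City=455. Sum = 4 + 162 + 455 = 621.

621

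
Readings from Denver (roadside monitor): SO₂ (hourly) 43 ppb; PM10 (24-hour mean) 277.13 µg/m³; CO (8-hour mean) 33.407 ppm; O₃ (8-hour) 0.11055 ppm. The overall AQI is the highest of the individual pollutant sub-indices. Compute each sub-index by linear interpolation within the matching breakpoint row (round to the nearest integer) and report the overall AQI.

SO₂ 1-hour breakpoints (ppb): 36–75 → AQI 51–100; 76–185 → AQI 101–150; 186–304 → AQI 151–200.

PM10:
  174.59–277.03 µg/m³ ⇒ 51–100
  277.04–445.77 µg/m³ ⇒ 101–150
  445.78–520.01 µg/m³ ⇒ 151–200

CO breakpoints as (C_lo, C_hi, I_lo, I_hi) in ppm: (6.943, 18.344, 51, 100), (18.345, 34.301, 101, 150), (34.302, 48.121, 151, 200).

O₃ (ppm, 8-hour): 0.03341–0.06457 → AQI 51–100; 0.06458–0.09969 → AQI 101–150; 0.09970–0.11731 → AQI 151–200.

181

SO₂: row 36–75 (AQI 51–100). (100−51)·(43−36)/(75−36) + 51 = 49·7/39 + 51 ≈ 59.79 → 60.
PM10: 277.13 lies in 277.04–445.77, so I_lo=101, I_hi=150, C_lo=277.04, C_hi=445.77.
(150−101)/(445.77−277.04) × (277.13−277.04) + 101 = 49/168.73 × 0.09 + 101 ≈ 101.03 → 101.
CO: 33.407 ∈ [18.345, 34.301] ↔ index [101, 150].
101 + (33.407−18.345)·(150−101)/(34.301−18.345) = 101 + 15.062·49/15.956 ≈ 147.25, so AQI = 147.
O₃: 0.11055 ∈ [0.09970, 0.11731] ↔ index [151, 200].
151 + (0.11055−0.09970)·(200−151)/(0.11731−0.09970) = 151 + 0.01085·49/0.01761 ≈ 181.19, so AQI = 181.
Sub-indices: SO₂→60, PM10→101, CO→147, O₃→181. Overall AQI = max = 181; dominant pollutant is O₃.
AQI 181: Unhealthy.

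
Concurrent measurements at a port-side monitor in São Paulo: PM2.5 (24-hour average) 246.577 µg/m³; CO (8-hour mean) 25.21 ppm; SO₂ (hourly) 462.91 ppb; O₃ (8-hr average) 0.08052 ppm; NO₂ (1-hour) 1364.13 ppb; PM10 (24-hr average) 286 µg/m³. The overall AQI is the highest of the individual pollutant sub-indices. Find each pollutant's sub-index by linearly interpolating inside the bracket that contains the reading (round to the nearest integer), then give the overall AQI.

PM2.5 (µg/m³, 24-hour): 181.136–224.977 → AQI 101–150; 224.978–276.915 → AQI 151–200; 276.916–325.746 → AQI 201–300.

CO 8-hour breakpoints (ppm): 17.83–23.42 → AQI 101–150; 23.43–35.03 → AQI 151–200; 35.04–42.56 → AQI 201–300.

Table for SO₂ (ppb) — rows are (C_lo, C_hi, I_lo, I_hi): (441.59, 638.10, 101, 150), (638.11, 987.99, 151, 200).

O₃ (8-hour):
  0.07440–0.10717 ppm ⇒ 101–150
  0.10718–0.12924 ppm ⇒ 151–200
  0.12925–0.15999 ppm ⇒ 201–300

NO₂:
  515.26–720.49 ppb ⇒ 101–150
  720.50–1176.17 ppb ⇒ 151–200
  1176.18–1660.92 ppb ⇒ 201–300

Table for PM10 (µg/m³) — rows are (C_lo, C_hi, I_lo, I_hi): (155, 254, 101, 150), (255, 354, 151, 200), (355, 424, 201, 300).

239

PM2.5: 246.577 ∈ [224.978, 276.915] ↔ index [151, 200].
151 + (246.577−224.978)·(200−151)/(276.915−224.978) = 151 + 21.599·49/51.937 ≈ 171.38, so AQI = 171.
CO: 25.21 lies in 23.43–35.03, so I_lo=151, I_hi=200, C_lo=23.43, C_hi=35.03.
(200−151)/(35.03−23.43) × (25.21−23.43) + 151 = 49/11.60 × 1.78 + 151 ≈ 158.52 → 159.
SO₂ 462.91: bracket 441.59–638.10 → index 101–150; slope 49/196.51, offset 21.32.
AQI = 101 + 49/196.51·21.32 ≈ 106.32 ⇒ 106.
O₃ 0.08052: bracket 0.07440–0.10717 → index 101–150; slope 49/0.03277, offset 0.00612.
AQI = 101 + 49/0.03277·0.00612 ≈ 110.15 ⇒ 110.
NO₂: row 1176.18–1660.92 (AQI 201–300). (300−201)·(1364.13−1176.18)/(1660.92−1176.18) + 201 = 99·187.95/484.74 + 201 ≈ 239.39 → 239.
PM10: 286 ∈ [255, 354] ↔ index [151, 200].
151 + (286−255)·(200−151)/(354−255) = 151 + 31·49/99 ≈ 166.34, so AQI = 166.
Sub-indices: PM2.5→171, CO→159, SO₂→106, O₃→110, NO₂→239, PM10→166. Overall AQI = max = 239; dominant pollutant is NO₂.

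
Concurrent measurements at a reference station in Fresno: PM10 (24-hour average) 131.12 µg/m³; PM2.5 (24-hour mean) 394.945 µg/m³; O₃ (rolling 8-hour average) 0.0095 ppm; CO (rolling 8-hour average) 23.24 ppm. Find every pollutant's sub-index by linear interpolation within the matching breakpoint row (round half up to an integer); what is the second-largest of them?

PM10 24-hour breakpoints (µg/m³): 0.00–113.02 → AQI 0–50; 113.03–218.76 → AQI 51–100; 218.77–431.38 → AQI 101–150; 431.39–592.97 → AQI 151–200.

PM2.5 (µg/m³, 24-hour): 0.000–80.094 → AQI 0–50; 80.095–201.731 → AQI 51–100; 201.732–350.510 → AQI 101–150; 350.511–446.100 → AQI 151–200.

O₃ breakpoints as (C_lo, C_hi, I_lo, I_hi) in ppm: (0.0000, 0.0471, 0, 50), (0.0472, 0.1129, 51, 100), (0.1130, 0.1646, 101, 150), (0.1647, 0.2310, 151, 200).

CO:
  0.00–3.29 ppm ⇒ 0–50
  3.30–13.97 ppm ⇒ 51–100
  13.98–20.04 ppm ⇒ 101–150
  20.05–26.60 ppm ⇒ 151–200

PM10: 131.12 ∈ [113.03, 218.76] ↔ index [51, 100].
51 + (131.12−113.03)·(100−51)/(218.76−113.03) = 51 + 18.09·49/105.73 ≈ 59.38, so AQI = 59.
PM2.5: row 350.511–446.100 (AQI 151–200). (200−151)·(394.945−350.511)/(446.100−350.511) + 151 = 49·44.434/95.589 + 151 ≈ 173.78 → 174.
O₃: 0.0095 lies in 0.0000–0.0471, so I_lo=0, I_hi=50, C_lo=0.0000, C_hi=0.0471.
(50−0)/(0.0471−0.0000) × (0.0095−0.0000) + 0 = 50/0.0471 × 0.0095 + 0 ≈ 10.08 → 10.
CO 23.24: bracket 20.05–26.60 → index 151–200; slope 49/6.55, offset 3.19.
AQI = 151 + 49/6.55·3.19 ≈ 174.86 ⇒ 175.
Sub-indices: PM10→59, PM2.5→174, O₃→10, CO→175. Ranked high→low: 175, 174, 59, 10. Second-highest sub-index = 174.

174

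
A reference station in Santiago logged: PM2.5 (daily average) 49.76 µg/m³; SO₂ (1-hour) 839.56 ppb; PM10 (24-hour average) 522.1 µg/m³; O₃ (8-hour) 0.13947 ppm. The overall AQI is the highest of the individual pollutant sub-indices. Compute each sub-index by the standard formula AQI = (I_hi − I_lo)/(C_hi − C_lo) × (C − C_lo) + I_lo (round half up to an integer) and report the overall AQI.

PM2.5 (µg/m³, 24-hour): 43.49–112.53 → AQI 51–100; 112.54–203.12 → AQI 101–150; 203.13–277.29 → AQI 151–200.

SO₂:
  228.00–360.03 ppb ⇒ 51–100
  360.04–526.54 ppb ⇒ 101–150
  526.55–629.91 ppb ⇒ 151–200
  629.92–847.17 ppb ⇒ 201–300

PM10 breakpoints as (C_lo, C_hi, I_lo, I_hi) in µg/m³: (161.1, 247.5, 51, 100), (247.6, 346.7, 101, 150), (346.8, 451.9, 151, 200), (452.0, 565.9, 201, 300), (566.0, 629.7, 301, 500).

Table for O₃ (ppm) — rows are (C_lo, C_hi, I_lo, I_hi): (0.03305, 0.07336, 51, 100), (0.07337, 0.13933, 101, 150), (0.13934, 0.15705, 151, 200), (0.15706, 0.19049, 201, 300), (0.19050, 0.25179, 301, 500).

297

PM2.5 49.76: bracket 43.49–112.53 → index 51–100; slope 49/69.04, offset 6.27.
AQI = 51 + 49/69.04·6.27 ≈ 55.45 ⇒ 55.
SO₂: row 629.92–847.17 (AQI 201–300). (300−201)·(839.56−629.92)/(847.17−629.92) + 201 = 99·209.64/217.25 + 201 ≈ 296.53 → 297.
PM10: row 452.0–565.9 (AQI 201–300). (300−201)·(522.1−452.0)/(565.9−452.0) + 201 = 99·70.1/113.9 + 201 ≈ 261.93 → 262.
O₃: 0.13947 ∈ [0.13934, 0.15705] ↔ index [151, 200].
151 + (0.13947−0.13934)·(200−151)/(0.15705−0.13934) = 151 + 0.00013·49/0.01771 ≈ 151.36, so AQI = 151.
Sub-indices: PM2.5→55, SO₂→297, PM10→262, O₃→151. Overall AQI = max = 297; dominant pollutant is SO₂.
AQI 297: Very Unhealthy.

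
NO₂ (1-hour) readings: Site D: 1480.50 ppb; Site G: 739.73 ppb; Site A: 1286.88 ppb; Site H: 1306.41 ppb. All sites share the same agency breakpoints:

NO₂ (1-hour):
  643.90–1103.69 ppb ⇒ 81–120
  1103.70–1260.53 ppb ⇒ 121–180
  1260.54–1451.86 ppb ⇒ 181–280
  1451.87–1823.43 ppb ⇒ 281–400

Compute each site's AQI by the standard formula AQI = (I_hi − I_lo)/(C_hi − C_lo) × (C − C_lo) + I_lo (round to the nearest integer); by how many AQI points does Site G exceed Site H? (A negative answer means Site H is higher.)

-116

Site D: 1480.50 lies in 1451.87–1823.43, so I_lo=281, I_hi=400, C_lo=1451.87, C_hi=1823.43.
(400−281)/(1823.43−1451.87) × (1480.50−1451.87) + 281 = 119/371.56 × 28.63 + 281 ≈ 290.17 → 290.
Site G: 739.73 lies in 643.90–1103.69, so I_lo=81, I_hi=120, C_lo=643.90, C_hi=1103.69.
(120−81)/(1103.69−643.90) × (739.73−643.90) + 81 = 39/459.79 × 95.83 + 81 ≈ 89.13 → 89.
Site A: 1286.88 lies in 1260.54–1451.86, so I_lo=181, I_hi=280, C_lo=1260.54, C_hi=1451.86.
(280−181)/(1451.86−1260.54) × (1286.88−1260.54) + 181 = 99/191.32 × 26.34 + 181 ≈ 194.63 → 195.
Site H 1306.41: bracket 1260.54–1451.86 → index 181–280; slope 99/191.32, offset 45.87.
AQI = 181 + 99/191.32·45.87 ≈ 204.74 ⇒ 205.
AQIs: Site D=290, Site G=89, Site A=195, Site H=205. Site G (89) − Site H (205) = -116.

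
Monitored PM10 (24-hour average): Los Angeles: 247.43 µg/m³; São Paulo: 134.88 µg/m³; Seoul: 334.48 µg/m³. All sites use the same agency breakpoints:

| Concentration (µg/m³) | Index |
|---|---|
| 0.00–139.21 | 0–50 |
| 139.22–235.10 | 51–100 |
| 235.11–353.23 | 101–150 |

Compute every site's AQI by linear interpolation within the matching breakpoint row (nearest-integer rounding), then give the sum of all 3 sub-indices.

Los Angeles 247.43: bracket 235.11–353.23 → index 101–150; slope 49/118.12, offset 12.32.
AQI = 101 + 49/118.12·12.32 ≈ 106.11 ⇒ 106.
São Paulo: row 0.00–139.21 (AQI 0–50). (50−0)·(134.88−0.00)/(139.21−0.00) + 0 = 50·134.88/139.21 + 0 ≈ 48.44 → 48.
Seoul 334.48: bracket 235.11–353.23 → index 101–150; slope 49/118.12, offset 99.37.
AQI = 101 + 49/118.12·99.37 ≈ 142.22 ⇒ 142.
AQIs: Los Angeles=106, São Paulo=48, Seoul=142. Sum = 106 + 48 + 142 = 296.

296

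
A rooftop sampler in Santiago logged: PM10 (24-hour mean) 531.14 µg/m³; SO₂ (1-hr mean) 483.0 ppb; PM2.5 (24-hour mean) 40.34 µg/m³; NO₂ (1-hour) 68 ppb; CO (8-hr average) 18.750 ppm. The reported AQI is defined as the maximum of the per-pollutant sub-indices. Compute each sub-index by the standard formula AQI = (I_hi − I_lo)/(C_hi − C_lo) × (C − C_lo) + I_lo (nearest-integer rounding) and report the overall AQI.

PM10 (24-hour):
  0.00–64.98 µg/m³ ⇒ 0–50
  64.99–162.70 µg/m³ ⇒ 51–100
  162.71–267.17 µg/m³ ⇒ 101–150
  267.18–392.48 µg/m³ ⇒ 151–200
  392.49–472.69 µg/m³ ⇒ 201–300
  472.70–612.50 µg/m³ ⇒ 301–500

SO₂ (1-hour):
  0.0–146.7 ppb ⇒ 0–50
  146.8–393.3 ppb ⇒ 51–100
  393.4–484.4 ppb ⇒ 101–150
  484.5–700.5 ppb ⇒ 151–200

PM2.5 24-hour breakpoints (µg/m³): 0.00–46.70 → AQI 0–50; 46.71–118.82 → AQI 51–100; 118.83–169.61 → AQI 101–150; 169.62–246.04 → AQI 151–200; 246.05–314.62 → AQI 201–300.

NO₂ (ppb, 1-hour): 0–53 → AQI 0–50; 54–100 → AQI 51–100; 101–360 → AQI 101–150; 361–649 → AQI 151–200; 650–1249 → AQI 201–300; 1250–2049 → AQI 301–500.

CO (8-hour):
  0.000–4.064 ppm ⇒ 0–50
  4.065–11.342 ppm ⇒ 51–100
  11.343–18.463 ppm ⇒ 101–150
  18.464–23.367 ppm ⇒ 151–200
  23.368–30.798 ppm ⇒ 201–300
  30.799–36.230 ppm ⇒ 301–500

PM10: row 472.70–612.50 (AQI 301–500). (500−301)·(531.14−472.70)/(612.50−472.70) + 301 = 199·58.44/139.80 + 301 ≈ 384.19 → 384.
SO₂: 483.0 lies in 393.4–484.4, so I_lo=101, I_hi=150, C_lo=393.4, C_hi=484.4.
(150−101)/(484.4−393.4) × (483.0−393.4) + 101 = 49/91.0 × 89.6 + 101 ≈ 149.25 → 149.
PM2.5 40.34: bracket 0.00–46.70 → index 0–50; slope 50/46.70, offset 40.34.
AQI = 0 + 50/46.70·40.34 ≈ 43.19 ⇒ 43.
NO₂ 68: bracket 54–100 → index 51–100; slope 49/46, offset 14.
AQI = 51 + 49/46·14 ≈ 65.91 ⇒ 66.
CO: 18.750 lies in 18.464–23.367, so I_lo=151, I_hi=200, C_lo=18.464, C_hi=23.367.
(200−151)/(23.367−18.464) × (18.750−18.464) + 151 = 49/4.903 × 0.286 + 151 ≈ 153.86 → 154.
Sub-indices: PM10→384, SO₂→149, PM2.5→43, NO₂→66, CO→154. Overall AQI = max = 384; dominant pollutant is PM10.
AQI 384: Hazardous.

384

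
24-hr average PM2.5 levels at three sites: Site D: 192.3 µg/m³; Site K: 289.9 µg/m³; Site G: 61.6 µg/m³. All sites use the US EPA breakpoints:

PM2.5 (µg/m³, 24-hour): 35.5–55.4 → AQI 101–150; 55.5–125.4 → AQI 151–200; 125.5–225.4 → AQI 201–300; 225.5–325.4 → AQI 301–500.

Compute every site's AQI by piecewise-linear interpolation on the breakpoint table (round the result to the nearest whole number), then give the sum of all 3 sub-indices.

Site D: 192.3 ∈ [125.5, 225.4] ↔ index [201, 300].
201 + (192.3−125.5)·(300−201)/(225.4−125.5) = 201 + 66.8·99/99.9 ≈ 267.20, so AQI = 267.
Site K: 289.9 lies in 225.5–325.4, so I_lo=301, I_hi=500, C_lo=225.5, C_hi=325.4.
(500−301)/(325.4−225.5) × (289.9−225.5) + 301 = 199/99.9 × 64.4 + 301 ≈ 429.28 → 429.
Site G: 61.6 lies in 55.5–125.4, so I_lo=151, I_hi=200, C_lo=55.5, C_hi=125.4.
(200−151)/(125.4−55.5) × (61.6−55.5) + 151 = 49/69.9 × 6.1 + 151 ≈ 155.28 → 155.
AQIs: Site D=267, Site K=429, Site G=155. Sum = 267 + 429 + 155 = 851.

851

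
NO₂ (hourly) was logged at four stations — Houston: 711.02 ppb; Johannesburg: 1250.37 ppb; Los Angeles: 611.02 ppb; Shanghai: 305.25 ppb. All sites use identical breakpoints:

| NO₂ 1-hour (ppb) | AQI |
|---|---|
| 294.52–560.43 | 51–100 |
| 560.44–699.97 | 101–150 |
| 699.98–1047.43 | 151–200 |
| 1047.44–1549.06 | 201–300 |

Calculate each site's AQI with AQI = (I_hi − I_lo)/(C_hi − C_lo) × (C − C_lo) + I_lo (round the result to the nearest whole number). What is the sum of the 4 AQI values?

Houston 711.02: bracket 699.98–1047.43 → index 151–200; slope 49/347.45, offset 11.04.
AQI = 151 + 49/347.45·11.04 ≈ 152.56 ⇒ 153.
Johannesburg 1250.37: bracket 1047.44–1549.06 → index 201–300; slope 99/501.62, offset 202.93.
AQI = 201 + 99/501.62·202.93 ≈ 241.05 ⇒ 241.
Los Angeles: 611.02 lies in 560.44–699.97, so I_lo=101, I_hi=150, C_lo=560.44, C_hi=699.97.
(150−101)/(699.97−560.44) × (611.02−560.44) + 101 = 49/139.53 × 50.58 + 101 ≈ 118.76 → 119.
Shanghai 305.25: bracket 294.52–560.43 → index 51–100; slope 49/265.91, offset 10.73.
AQI = 51 + 49/265.91·10.73 ≈ 52.98 ⇒ 53.
AQIs: Houston=153, Johannesburg=241, Los Angeles=119, Shanghai=53. Sum = 153 + 241 + 119 + 53 = 566.

566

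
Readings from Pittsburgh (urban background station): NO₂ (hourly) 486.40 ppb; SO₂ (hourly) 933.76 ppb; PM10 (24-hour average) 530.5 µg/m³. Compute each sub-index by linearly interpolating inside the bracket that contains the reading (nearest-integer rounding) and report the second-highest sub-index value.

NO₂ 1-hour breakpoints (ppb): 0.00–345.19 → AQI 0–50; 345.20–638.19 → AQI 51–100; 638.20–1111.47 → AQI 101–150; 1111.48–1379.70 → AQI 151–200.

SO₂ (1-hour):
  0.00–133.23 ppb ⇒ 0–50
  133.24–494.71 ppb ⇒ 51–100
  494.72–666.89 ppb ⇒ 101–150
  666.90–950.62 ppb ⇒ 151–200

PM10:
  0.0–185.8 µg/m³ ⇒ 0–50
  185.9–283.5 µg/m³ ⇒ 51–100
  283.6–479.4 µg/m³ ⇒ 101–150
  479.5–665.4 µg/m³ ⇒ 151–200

164

NO₂: 486.40 lies in 345.20–638.19, so I_lo=51, I_hi=100, C_lo=345.20, C_hi=638.19.
(100−51)/(638.19−345.20) × (486.40−345.20) + 51 = 49/292.99 × 141.20 + 51 ≈ 74.61 → 75.
SO₂ 933.76: bracket 666.90–950.62 → index 151–200; slope 49/283.72, offset 266.86.
AQI = 151 + 49/283.72·266.86 ≈ 197.09 ⇒ 197.
PM10 530.5: bracket 479.5–665.4 → index 151–200; slope 49/185.9, offset 51.0.
AQI = 151 + 49/185.9·51.0 ≈ 164.44 ⇒ 164.
Sub-indices: NO₂→75, SO₂→197, PM10→164. Ranked high→low: 197, 164, 75. Second-highest sub-index = 164.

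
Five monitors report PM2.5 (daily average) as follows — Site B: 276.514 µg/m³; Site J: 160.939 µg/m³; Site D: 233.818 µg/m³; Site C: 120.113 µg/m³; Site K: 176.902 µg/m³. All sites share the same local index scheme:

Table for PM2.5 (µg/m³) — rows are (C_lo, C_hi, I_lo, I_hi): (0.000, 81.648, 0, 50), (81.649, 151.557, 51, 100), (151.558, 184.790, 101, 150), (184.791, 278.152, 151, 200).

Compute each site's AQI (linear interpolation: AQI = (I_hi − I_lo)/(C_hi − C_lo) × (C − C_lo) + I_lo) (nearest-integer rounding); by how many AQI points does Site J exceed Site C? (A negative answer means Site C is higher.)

Site B 276.514: bracket 184.791–278.152 → index 151–200; slope 49/93.361, offset 91.723.
AQI = 151 + 49/93.361·91.723 ≈ 199.14 ⇒ 199.
Site J: 160.939 lies in 151.558–184.790, so I_lo=101, I_hi=150, C_lo=151.558, C_hi=184.790.
(150−101)/(184.790−151.558) × (160.939−151.558) + 101 = 49/33.232 × 9.381 + 101 ≈ 114.83 → 115.
Site D: 233.818 lies in 184.791–278.152, so I_lo=151, I_hi=200, C_lo=184.791, C_hi=278.152.
(200−151)/(278.152−184.791) × (233.818−184.791) + 151 = 49/93.361 × 49.027 + 151 ≈ 176.73 → 177.
Site C: 120.113 ∈ [81.649, 151.557] ↔ index [51, 100].
51 + (120.113−81.649)·(100−51)/(151.557−81.649) = 51 + 38.464·49/69.908 ≈ 77.96, so AQI = 78.
Site K: 176.902 lies in 151.558–184.790, so I_lo=101, I_hi=150, C_lo=151.558, C_hi=184.790.
(150−101)/(184.790−151.558) × (176.902−151.558) + 101 = 49/33.232 × 25.344 + 101 ≈ 138.37 → 138.
AQIs: Site B=199, Site J=115, Site D=177, Site C=78, Site K=138. Site J (115) − Site C (78) = 37.

37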